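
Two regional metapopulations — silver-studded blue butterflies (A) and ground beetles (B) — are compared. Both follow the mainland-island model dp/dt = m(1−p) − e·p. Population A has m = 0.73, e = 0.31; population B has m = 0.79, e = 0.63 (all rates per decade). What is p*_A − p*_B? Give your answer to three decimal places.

A: p*_A = m/(m+e) = 0.73/1.0400 = 0.7019.
B: p*_B = 0.79/1.4200 = 0.5563.
p*_A − p*_B = 0.7019 − 0.5563 = 0.1456.

0.146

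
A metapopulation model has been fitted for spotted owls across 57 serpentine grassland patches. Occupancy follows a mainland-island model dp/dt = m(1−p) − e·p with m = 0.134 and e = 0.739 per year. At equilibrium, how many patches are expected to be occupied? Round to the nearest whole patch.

p* = m/(m+e) = 0.134/0.8730 = 0.1535.
Expected occupied patches = N × p* = 57 × 0.1535 = 8.75 ≈ 9.

9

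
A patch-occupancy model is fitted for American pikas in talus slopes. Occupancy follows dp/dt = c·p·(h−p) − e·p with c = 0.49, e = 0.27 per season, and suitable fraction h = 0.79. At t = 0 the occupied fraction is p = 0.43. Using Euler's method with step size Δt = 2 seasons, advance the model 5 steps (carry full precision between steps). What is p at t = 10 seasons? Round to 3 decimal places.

0.265

Update rule: p ← p + [c·p·(h−p) − e·p]·Δt with Δt = 2.
step 1: Δp = -0.08050, p = 0.34950
step 2: Δp = -0.03786, p = 0.31165
step 3: Δp = -0.02219, p = 0.28945
step 4: Δp = -0.01432, p = 0.27514
step 5: Δp = -0.00975, p = 0.26539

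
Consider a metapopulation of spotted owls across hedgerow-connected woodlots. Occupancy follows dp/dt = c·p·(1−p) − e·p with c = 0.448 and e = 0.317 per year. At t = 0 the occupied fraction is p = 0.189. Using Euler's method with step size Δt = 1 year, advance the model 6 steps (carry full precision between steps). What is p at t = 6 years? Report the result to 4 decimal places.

0.2352

Update rule: p ← p + [c·p·(1−p) − e·p]·Δt with Δt = 1.
  1  |  dp/dt·Δt = +0.008756  |  p_1 = 0.197756
  2  |  dp/dt·Δt = +0.008386  |  p_2 = 0.206142
  3  |  dp/dt·Δt = +0.007967  |  p_3 = 0.214109
  4  |  dp/dt·Δt = +0.007511  |  p_4 = 0.221620
  5  |  dp/dt·Δt = +0.007029  |  p_5 = 0.228648
  6  |  dp/dt·Δt = +0.006531  |  p_6 = 0.235180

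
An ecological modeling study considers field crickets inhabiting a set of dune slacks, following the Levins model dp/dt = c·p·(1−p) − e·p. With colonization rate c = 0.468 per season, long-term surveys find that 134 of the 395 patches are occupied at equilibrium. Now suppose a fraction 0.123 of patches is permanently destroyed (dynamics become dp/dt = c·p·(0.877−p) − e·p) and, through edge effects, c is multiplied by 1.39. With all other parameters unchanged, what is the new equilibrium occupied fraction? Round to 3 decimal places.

Observed p* = 134/395 = 0.33924.
Balance c(1−p*) = e gives e = 0.468×(1 − 0.33924) = 0.30924.
New p* = 0.877 − e/c = 0.877 − 0.30924/0.65052 = 0.40163.

0.402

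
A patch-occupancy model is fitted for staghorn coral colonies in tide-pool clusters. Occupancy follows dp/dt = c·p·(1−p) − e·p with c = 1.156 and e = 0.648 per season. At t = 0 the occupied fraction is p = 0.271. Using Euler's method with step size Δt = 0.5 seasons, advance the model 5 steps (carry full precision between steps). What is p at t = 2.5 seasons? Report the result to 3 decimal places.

Update rule: p ← p + [c·p·(1−p) − e·p]·Δt with Δt = 0.5.
t = 0.5: p = 0.27100 + (+0.02639) = 0.29739
t = 1: p = 0.29739 + (+0.02442) = 0.32180
t = 1.5: p = 0.32180 + (+0.02188) = 0.34369
t = 2: p = 0.34369 + (+0.01902) = 0.36271
t = 2.5: p = 0.36271 + (+0.01609) = 0.37880

0.379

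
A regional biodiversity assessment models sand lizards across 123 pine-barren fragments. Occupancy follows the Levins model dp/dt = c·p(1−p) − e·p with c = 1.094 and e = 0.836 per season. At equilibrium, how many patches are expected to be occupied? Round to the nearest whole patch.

p* = 1 − e/c = 1 − 0.836/1.094 = 0.2358.
Expected occupied patches = N × p* = 123 × 0.2358 = 29.01 ≈ 29.

29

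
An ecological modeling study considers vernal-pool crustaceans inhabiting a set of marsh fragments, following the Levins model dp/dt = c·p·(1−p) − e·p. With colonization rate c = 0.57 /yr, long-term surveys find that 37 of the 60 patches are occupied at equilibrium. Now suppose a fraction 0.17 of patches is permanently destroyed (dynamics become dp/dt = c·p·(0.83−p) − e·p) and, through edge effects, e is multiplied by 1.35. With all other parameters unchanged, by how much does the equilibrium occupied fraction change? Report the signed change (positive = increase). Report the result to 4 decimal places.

Observed p* = 37/60 = 0.61667.
Balance c(1−p*) = e gives e = 0.57×(1 − 0.61667) = 0.21850.
New p* = 0.83 − e/c = 0.83 − 0.29498/0.57000 = 0.31249.
Δp* = 0.31249 − 0.61667 = -0.30418.

-0.3042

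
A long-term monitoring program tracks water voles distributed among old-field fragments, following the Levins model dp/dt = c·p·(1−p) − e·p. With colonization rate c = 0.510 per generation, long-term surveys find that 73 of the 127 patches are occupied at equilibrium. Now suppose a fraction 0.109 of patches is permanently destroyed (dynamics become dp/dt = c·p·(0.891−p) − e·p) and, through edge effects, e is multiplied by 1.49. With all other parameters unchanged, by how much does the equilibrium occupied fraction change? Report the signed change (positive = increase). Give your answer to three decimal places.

Observed p* = 73/127 = 0.57480.
Balance c(1−p*) = e gives e = 0.510×(1 − 0.57480) = 0.21685.
New p* = 0.891 − e/c = 0.891 − 0.32311/0.51000 = 0.25745.
Δp* = 0.25745 − 0.57480 = -0.31735.

-0.317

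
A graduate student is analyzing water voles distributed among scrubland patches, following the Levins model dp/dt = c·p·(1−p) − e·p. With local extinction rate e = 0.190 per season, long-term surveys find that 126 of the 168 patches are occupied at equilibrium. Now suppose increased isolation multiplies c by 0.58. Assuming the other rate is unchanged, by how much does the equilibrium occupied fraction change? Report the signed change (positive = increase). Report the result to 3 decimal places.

Observed p* = 126/168 = 0.75000.
Balance c(1−p*) = e gives c = e/(1 − 0.75000) = 0.190/0.25000 = 0.76000.
New p* = 1 − e/c = 1 − 0.19000/0.44080 = 0.56897.
Δp* = 0.56897 − 0.75000 = -0.18103.

-0.181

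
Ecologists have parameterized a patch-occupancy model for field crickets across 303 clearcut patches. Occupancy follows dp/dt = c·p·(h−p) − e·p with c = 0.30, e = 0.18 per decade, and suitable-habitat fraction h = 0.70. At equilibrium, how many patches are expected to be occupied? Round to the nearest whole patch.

30

p* = h − e/c = 0.70 − 0.6000 = 0.1000.
Expected occupied patches = N × p* = 303 × 0.1000 = 30.30 ≈ 30.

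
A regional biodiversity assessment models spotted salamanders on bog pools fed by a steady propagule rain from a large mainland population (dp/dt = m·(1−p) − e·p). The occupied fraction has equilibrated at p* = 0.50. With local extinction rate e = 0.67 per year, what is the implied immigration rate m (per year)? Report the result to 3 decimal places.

At equilibrium m(1−p*) = e·p*, so m = e·p*/(1−p*).
m = 0.67 × 0.50 / 0.5000 = 0.3350/0.5000 = 0.6700.

0.670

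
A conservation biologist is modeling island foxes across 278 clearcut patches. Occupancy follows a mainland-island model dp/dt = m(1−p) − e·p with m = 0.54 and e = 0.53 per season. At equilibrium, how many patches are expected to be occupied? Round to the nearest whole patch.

140

p* = m/(m+e) = 0.54/1.0700 = 0.5047.
Expected occupied patches = N × p* = 278 × 0.5047 = 140.30 ≈ 140.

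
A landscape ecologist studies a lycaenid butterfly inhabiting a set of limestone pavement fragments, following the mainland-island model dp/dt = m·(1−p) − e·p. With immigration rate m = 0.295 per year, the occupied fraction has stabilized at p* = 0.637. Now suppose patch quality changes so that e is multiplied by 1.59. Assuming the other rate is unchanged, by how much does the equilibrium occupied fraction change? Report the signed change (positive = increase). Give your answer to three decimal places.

Balance m(1−p*) = e·p* gives e = m(1−p*)/p* = 0.295×0.36300/0.63700 = 0.16811.
New p* = m/(m+e) = 0.29500/(0.29500+0.26729) = 0.52464.
Δp* = 0.52464 − 0.63700 = -0.11236.

-0.112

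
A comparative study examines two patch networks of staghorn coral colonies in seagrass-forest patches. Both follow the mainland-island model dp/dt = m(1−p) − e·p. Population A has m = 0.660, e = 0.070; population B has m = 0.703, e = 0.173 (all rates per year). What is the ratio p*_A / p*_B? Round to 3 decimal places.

1.127

A: p*_A = m/(m+e) = 0.660/0.7300 = 0.9041.
B: p*_B = 0.703/0.8760 = 0.8025.
p*_A / p*_B = 0.9041/0.8025 = 1.1266.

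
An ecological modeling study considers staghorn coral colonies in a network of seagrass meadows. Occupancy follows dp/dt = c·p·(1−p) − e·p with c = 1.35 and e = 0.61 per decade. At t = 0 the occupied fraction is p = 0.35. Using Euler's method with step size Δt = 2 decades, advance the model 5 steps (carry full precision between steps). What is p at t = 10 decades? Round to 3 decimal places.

Update rule: p ← p + [c·p·(1−p) − e·p]·Δt with Δt = 2.
step 1: Δp = +0.18725, p = 0.53725
step 2: Δp = +0.01581, p = 0.55306
step 3: Δp = -0.00733, p = 0.54573
step 4: Δp = +0.00357, p = 0.54929
step 5: Δp = -0.00170, p = 0.54759

0.548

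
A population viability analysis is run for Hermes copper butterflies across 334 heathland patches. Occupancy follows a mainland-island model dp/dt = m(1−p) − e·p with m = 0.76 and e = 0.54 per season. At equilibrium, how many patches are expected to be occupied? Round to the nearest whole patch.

195

p* = m/(m+e) = 0.76/1.3000 = 0.5846.
Expected occupied patches = N × p* = 334 × 0.5846 = 195.26 ≈ 195.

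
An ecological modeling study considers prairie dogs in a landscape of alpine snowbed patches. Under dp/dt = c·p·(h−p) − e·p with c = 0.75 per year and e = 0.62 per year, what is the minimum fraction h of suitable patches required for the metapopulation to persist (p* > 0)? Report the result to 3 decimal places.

p* = h − e/c is positive only when h > e/c.
h_min = e/c = 0.62/0.75 = 0.8267.

0.827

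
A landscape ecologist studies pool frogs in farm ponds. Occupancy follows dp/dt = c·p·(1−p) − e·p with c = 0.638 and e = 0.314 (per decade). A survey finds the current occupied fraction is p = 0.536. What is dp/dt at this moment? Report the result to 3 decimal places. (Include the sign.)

Colonization term: c·p·(1−p) = 0.638×0.536×0.4640 = 0.15867.
Extinction term: e·p = 0.16830.
dp/dt = 0.15867 − 0.16830 = -0.00963.

-0.010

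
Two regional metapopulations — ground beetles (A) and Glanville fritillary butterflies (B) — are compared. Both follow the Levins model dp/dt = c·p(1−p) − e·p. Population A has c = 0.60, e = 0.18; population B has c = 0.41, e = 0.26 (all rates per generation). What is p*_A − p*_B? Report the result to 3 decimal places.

0.334

A: p*_A = 1 − 0.18/0.60 = 0.7000.
B: p*_B = 1 − 0.26/0.41 = 0.3659.
p*_A − p*_B = 0.7000 − 0.3659 = 0.3341.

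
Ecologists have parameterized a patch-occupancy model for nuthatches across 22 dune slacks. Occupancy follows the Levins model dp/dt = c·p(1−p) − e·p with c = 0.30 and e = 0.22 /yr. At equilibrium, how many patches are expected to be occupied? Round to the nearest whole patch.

p* = 1 − e/c = 1 − 0.22/0.30 = 0.2667.
Expected occupied patches = N × p* = 22 × 0.2667 = 5.87 ≈ 6.

6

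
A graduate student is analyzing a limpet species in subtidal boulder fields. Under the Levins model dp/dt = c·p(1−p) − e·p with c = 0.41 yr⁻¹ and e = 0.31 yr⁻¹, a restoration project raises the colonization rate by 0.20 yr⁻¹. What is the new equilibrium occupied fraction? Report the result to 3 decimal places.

Before: p* = 1 − 0.31/0.41 = 0.2439.
After the change, c = 0.61, e = 0.31, so p* = 1 − 0.31/0.61 = 0.4918.

0.492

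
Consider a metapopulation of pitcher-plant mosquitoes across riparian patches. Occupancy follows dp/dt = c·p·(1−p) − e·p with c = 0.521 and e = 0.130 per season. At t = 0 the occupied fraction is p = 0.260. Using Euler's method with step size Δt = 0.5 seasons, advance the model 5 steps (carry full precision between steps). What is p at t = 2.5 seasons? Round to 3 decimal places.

0.437

Update rule: p ← p + [c·p·(1−p) − e·p]·Δt with Δt = 0.5.
p: 0.26000 → 0.29322  (Δp = +0.03322)
p: 0.29322 → 0.32815  (Δp = +0.03493)
p: 0.32815 → 0.36425  (Δp = +0.03610)
p: 0.36425 → 0.40090  (Δp = +0.03665)
p: 0.40090 → 0.43741  (Δp = +0.03651)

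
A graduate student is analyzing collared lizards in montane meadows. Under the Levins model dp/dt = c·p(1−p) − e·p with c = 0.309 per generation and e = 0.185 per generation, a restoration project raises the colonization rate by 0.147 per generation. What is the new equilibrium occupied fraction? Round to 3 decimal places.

0.594

Before: p* = 1 − 0.185/0.309 = 0.4013.
After the change, c = 0.456, e = 0.185, so p* = 1 − 0.185/0.456 = 0.5943.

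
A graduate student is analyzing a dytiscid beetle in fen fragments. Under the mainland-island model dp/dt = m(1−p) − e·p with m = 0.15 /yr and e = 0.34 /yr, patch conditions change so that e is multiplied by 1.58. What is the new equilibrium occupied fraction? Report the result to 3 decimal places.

Before: p* = 0.15/(0.15+0.34) = 0.3061.
After: m = 0.15, e = 0.5372; p* = 0.15/0.6872 = 0.2183.

0.218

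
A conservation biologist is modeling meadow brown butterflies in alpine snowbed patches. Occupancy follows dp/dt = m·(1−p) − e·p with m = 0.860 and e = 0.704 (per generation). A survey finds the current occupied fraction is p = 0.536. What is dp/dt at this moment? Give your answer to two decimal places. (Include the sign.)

0.02

Colonization term: m·(1−p) = 0.860×0.4640 = 0.39904.
Extinction term: e·p = 0.37734.
dp/dt = 0.39904 − 0.37734 = 0.02170.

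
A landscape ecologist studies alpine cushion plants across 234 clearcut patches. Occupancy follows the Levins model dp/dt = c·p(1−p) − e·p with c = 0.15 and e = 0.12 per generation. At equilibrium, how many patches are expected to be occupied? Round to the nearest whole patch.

p* = 1 − e/c = 1 − 0.12/0.15 = 0.2000.
Expected occupied patches = N × p* = 234 × 0.2000 = 46.80 ≈ 47.

47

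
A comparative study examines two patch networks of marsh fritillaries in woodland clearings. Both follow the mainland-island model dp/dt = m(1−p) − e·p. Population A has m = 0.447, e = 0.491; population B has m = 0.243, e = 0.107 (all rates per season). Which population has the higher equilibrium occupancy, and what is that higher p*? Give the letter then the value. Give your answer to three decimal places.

B, 0.694

A: p*_A = m/(m+e) = 0.447/0.9380 = 0.4765.
B: p*_B = 0.243/0.3500 = 0.6943.
B is higher at 0.6943.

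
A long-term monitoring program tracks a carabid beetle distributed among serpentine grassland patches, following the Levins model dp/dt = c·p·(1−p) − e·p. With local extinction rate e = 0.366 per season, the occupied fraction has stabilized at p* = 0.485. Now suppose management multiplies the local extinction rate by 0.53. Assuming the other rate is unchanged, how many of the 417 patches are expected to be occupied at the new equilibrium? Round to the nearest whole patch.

303

Balance c(1−p*) = e gives c = e/(1 − 0.48500) = 0.366/0.51500 = 0.71068.
New p* = 1 − e/c = 1 − 0.19398/0.71068 = 0.72705.
Expected occupied = 417 × 0.72705 = 303.18 ≈ 303.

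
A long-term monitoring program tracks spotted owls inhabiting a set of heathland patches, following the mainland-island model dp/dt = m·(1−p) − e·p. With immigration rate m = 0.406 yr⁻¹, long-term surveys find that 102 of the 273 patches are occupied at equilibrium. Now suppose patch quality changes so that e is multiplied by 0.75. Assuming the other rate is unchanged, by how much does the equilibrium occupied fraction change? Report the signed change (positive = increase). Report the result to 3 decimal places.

0.069

Observed p* = 102/273 = 0.37363.
Balance m(1−p*) = e·p* gives e = m(1−p*)/p* = 0.406×0.62637/0.37363 = 0.68064.
New p* = m/(m+e) = 0.40600/(0.40600+0.51048) = 0.44300.
Δp* = 0.44300 − 0.37363 = +0.06937.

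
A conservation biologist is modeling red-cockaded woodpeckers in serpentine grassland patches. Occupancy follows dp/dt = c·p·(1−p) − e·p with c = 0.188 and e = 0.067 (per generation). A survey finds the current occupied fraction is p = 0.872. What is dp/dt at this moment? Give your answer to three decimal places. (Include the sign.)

-0.037

Colonization term: c·p·(1−p) = 0.188×0.872×0.1280 = 0.02098.
Extinction term: e·p = 0.05842.
dp/dt = 0.02098 − 0.05842 = -0.03744.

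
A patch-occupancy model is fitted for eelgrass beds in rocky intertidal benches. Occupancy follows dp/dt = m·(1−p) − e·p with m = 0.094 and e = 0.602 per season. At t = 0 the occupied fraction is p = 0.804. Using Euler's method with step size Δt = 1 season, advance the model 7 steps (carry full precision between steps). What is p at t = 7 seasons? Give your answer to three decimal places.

Update rule: p ← p + [m·(1−p) − e·p]·Δt with Δt = 1.
step 1: Δp = -0.46558, p = 0.33842
step 2: Δp = -0.14154, p = 0.19688
step 3: Δp = -0.04303, p = 0.15385
step 4: Δp = -0.01308, p = 0.14077
step 5: Δp = -0.00398, p = 0.13679
step 6: Δp = -0.00121, p = 0.13559
step 7: Δp = -0.00037, p = 0.13522

0.135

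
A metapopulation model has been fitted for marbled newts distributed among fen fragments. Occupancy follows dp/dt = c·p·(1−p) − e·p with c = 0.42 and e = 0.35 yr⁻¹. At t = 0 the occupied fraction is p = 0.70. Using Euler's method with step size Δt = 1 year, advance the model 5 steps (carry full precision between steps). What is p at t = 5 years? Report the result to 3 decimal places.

0.332

Update rule: p ← p + [c·p·(1−p) − e·p]·Δt with Δt = 1.
step 1: Δp = -0.15680, p = 0.54320
step 2: Δp = -0.08590, p = 0.45730
step 3: Δp = -0.05582, p = 0.40148
step 4: Δp = -0.03959, p = 0.36188
step 5: Δp = -0.02967, p = 0.33221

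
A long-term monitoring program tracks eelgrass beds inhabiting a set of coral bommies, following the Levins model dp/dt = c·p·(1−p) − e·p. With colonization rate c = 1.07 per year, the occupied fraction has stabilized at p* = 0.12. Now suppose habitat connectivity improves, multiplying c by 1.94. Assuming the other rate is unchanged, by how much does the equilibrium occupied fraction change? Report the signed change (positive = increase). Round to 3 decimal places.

0.426

Balance c(1−p*) = e gives e = 1.07×(1 − 0.12000) = 0.94160.
New p* = 1 − e/c = 1 − 0.94160/2.07580 = 0.54639.
Δp* = 0.54639 − 0.12000 = +0.42639.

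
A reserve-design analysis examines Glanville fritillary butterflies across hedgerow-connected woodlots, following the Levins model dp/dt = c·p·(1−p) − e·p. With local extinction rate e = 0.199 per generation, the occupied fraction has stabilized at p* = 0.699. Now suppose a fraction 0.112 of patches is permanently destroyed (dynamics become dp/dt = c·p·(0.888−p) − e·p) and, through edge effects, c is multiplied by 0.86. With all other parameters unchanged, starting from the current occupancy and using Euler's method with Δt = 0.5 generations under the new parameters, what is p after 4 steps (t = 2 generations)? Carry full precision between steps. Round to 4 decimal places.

0.6083

Balance c(1−p*) = e gives c = e/(1 − 0.69900) = 0.199/0.30100 = 0.66113.
Starting from p₀ = 0.69900; update p ← p + (dp/dt)·Δt with the new parameters.
step 1: Δp = -0.03199, p = 0.66701
step 2: Δp = -0.02446, p = 0.64254
step 3: Δp = -0.01910, p = 0.62345
step 4: Δp = -0.01514, p = 0.60830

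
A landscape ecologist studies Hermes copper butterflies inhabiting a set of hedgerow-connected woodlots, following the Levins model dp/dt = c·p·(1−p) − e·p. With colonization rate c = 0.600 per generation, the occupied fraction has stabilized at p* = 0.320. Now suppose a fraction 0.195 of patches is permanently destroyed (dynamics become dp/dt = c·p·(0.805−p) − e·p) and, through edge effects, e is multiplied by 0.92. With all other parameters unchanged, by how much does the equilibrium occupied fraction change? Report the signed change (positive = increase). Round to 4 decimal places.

Balance c(1−p*) = e gives e = 0.600×(1 − 0.32000) = 0.40800.
New p* = 0.805 − e/c = 0.805 − 0.37536/0.60000 = 0.17940.
Δp* = 0.17940 − 0.32000 = -0.14060.

-0.1406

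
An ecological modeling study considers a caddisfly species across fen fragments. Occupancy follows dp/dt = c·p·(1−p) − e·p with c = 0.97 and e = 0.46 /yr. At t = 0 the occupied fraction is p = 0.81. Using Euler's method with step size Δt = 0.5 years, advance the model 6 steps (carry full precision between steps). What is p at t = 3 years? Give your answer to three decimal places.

0.555

Update rule: p ← p + [c·p·(1−p) − e·p]·Δt with Δt = 0.5.
t = 0.5: p = 0.81000 + (-0.11166) = 0.69834
t = 1: p = 0.69834 + (-0.05845) = 0.63989
t = 1.5: p = 0.63989 + (-0.03542) = 0.60448
t = 2: p = 0.60448 + (-0.02307) = 0.58140
t = 2.5: p = 0.58140 + (-0.01569) = 0.56572
t = 3: p = 0.56572 + (-0.01096) = 0.55476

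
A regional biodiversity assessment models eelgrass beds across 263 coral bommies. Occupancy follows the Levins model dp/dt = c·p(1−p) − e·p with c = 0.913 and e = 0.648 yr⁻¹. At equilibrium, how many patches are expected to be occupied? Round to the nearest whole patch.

76

p* = 1 − e/c = 1 − 0.648/0.913 = 0.2903.
Expected occupied patches = N × p* = 263 × 0.2903 = 76.34 ≈ 76.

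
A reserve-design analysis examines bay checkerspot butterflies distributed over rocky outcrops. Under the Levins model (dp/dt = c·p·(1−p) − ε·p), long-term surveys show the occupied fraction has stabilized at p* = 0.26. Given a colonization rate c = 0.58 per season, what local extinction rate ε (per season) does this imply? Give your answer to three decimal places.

At equilibrium c(1−p*) = ε.
ε = 0.58 × (1 − 0.26) = 0.58 × 0.7400 = 0.4292.

0.429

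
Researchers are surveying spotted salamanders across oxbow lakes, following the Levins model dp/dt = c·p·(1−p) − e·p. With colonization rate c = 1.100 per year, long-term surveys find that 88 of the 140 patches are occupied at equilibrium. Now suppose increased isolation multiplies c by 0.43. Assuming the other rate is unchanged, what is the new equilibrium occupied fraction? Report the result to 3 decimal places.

0.136

Observed p* = 88/140 = 0.62857.
Balance c(1−p*) = e gives e = 1.100×(1 − 0.62857) = 0.40857.
New p* = 1 − e/c = 1 − 0.40857/0.47300 = 0.13622.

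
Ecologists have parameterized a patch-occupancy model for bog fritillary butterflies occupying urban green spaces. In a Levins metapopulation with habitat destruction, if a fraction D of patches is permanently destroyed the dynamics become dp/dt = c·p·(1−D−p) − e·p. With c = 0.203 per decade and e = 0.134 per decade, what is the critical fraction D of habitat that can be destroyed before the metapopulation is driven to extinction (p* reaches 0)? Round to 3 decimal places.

0.340

The nontrivial equilibrium is p* = (1−D) − e/c; extinction occurs when this hits zero.
So D_crit = 1 − e/c = 1 − 0.134/0.203 = 1 − 0.6601 = 0.3399.
Note this equals the original equilibrium occupancy — the Levins extinction-debt result.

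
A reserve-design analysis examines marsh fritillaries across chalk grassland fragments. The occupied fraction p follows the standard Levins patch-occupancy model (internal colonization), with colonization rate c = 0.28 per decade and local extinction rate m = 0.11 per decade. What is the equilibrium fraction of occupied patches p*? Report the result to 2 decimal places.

Setting dp/dt = 0 and dividing through by p* gives c·(1−p*) = m.
So p* = 1 − m/c = 1 − 0.11/0.28 = 1 − 0.3929 = 0.6071.

0.61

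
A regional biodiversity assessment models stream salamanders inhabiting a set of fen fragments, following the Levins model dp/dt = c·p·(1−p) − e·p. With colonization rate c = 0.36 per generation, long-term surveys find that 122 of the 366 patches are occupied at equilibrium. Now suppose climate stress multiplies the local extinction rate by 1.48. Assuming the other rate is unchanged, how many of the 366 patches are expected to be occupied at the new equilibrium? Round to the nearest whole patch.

Observed p* = 122/366 = 0.33333.
Balance c(1−p*) = e gives e = 0.36×(1 − 0.33333) = 0.24000.
New p* = 1 − e/c = 1 − 0.35520/0.36000 = 0.01333.
Expected occupied = 366 × 0.01333 = 4.88 ≈ 5.

5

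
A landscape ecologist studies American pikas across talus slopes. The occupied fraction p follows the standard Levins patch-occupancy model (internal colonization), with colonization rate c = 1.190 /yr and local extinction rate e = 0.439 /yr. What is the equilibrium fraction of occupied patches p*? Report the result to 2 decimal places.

Setting dp/dt = 0 and dividing through by p* gives c·(1−p*) = e.
So p* = 1 − e/c = 1 − 0.439/1.190 = 1 − 0.3689 = 0.6311.

0.63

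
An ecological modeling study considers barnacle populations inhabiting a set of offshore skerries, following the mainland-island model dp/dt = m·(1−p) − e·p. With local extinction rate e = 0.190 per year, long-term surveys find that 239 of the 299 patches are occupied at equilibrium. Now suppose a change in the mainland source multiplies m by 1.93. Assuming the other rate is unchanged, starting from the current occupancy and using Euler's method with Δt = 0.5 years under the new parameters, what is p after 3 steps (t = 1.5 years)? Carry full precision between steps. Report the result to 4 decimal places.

Observed p* = 239/299 = 0.79933.
Balance m(1−p*) = e·p* gives m = e·p*/(1−p*) = 0.190×0.79933/0.20067 = 0.75683.
Starting from p₀ = 0.79933; update p ← p + (dp/dt)·Δt with the new parameters.
  1  |  dp/dt·Δt = +0.070621  |  p_1 = 0.869952
  2  |  dp/dt·Δt = +0.012334  |  p_2 = 0.882286
  3  |  dp/dt·Δt = +0.002154  |  p_3 = 0.884441

0.8844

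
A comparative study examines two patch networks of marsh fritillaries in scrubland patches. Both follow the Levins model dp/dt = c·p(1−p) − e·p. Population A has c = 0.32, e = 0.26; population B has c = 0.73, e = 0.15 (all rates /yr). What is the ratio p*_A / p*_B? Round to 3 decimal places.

A: p*_A = 1 − 0.26/0.32 = 0.1875.
B: p*_B = 1 − 0.15/0.73 = 0.7945.
p*_A / p*_B = 0.1875/0.7945 = 0.2360.

0.236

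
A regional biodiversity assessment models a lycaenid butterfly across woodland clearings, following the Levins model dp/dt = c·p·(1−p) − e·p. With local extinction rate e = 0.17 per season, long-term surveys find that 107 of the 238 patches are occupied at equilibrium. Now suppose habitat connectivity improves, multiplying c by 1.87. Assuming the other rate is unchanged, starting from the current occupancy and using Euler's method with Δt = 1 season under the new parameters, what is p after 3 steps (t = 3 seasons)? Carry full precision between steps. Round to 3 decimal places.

Observed p* = 107/238 = 0.44958.
Balance c(1−p*) = e gives c = e/(1 − 0.44958) = 0.17/0.55042 = 0.30885.
Starting from p₀ = 0.44958; update p ← p + (dp/dt)·Δt with the new parameters.
p: 0.44958 → 0.51607  (Δp = +0.06649)
p: 0.51607 → 0.57258  (Δp = +0.05651)
p: 0.57258 → 0.61659  (Δp = +0.04401)

0.617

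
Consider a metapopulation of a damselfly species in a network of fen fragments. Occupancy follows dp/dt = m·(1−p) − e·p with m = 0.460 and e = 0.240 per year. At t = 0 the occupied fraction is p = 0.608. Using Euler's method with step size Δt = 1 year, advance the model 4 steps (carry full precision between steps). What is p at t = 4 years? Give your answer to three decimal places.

Update rule: p ← p + [m·(1−p) − e·p]·Δt with Δt = 1.
p: 0.60800 → 0.64240  (Δp = +0.03440)
p: 0.64240 → 0.65272  (Δp = +0.01032)
p: 0.65272 → 0.65582  (Δp = +0.00310)
p: 0.65582 → 0.65674  (Δp = +0.00093)

0.657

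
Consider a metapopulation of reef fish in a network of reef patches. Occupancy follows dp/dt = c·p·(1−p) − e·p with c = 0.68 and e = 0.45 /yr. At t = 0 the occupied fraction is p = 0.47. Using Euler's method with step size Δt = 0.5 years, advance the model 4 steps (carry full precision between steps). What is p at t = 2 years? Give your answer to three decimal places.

0.407

Update rule: p ← p + [c·p·(1−p) − e·p]·Δt with Δt = 0.5.
step 1: Δp = -0.02106, p = 0.44894
step 2: Δp = -0.01690, p = 0.43205
step 3: Δp = -0.01378, p = 0.41827
step 4: Δp = -0.01138, p = 0.40688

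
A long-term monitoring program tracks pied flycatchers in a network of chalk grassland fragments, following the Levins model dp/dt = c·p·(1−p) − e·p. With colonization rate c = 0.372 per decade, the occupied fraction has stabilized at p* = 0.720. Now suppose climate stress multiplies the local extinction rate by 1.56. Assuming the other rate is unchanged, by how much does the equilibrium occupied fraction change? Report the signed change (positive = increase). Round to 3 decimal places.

Balance c(1−p*) = e gives e = 0.372×(1 − 0.72000) = 0.10416.
New p* = 1 − e/c = 1 − 0.16249/0.37200 = 0.56320.
Δp* = 0.56320 − 0.72000 = -0.15680.

-0.157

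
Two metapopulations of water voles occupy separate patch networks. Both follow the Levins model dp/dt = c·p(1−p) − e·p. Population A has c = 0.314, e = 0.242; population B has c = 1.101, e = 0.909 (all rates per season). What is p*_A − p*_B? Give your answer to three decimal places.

A: p*_A = 1 − 0.242/0.314 = 0.2293.
B: p*_B = 1 − 0.909/1.101 = 0.1744.
p*_A − p*_B = 0.2293 − 0.1744 = 0.0549.

0.055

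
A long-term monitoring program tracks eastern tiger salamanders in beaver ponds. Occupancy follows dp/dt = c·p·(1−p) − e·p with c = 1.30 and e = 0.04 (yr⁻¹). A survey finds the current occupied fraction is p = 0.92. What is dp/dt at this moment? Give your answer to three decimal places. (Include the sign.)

Colonization term: c·p·(1−p) = 1.30×0.92×0.0800 = 0.09568.
Extinction term: e·p = 0.03680.
dp/dt = 0.09568 − 0.03680 = 0.05888.

0.059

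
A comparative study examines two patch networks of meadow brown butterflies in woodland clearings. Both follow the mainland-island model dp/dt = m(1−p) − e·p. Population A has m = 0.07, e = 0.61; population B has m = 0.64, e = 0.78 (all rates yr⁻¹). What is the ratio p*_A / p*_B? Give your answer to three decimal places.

0.228

A: p*_A = m/(m+e) = 0.07/0.6800 = 0.1029.
B: p*_B = 0.64/1.4200 = 0.4507.
p*_A / p*_B = 0.1029/0.4507 = 0.2284.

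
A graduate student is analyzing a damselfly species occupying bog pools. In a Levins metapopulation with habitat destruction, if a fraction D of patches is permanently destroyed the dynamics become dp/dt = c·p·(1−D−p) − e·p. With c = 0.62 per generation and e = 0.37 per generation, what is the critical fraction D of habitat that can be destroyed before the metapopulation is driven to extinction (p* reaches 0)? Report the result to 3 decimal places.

0.403

The nontrivial equilibrium is p* = (1−D) − e/c; extinction occurs when this hits zero.
So D_crit = 1 − e/c = 1 − 0.37/0.62 = 1 − 0.5968 = 0.4032.
This equals the undisturbed p*, a classic result of Lande's extension.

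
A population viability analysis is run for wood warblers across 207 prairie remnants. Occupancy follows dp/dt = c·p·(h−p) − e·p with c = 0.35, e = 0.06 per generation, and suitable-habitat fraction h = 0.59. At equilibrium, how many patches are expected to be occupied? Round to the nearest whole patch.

p* = h − e/c = 0.59 − 0.1714 = 0.4186.
Expected occupied patches = N × p* = 207 × 0.4186 = 86.64 ≈ 87.

87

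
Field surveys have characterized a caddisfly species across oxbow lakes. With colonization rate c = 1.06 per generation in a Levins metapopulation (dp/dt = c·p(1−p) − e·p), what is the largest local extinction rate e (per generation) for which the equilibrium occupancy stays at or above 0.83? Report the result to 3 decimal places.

0.180

1 − e/c ≥ 0.83 ⇒ e ≤ c(1 − 0.83) = 1.06 × 0.1700.
e_max = 0.1802.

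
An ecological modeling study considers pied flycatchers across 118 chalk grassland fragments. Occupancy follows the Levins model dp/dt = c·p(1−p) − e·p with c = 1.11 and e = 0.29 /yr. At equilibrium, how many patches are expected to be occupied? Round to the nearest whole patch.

87

p* = 1 − e/c = 1 − 0.29/1.11 = 0.7387.
Expected occupied patches = N × p* = 118 × 0.7387 = 87.17 ≈ 87.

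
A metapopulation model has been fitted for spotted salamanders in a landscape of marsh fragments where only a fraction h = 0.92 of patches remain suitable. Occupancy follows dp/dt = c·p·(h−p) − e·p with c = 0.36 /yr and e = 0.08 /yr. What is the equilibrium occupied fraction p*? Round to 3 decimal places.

0.698

Setting dp/dt = 0 and dividing by p* gives c·(h−p*) = e.
So p* = h − e/c = 0.92 − 0.08/0.36 = 0.92 − 0.2222 = 0.6978.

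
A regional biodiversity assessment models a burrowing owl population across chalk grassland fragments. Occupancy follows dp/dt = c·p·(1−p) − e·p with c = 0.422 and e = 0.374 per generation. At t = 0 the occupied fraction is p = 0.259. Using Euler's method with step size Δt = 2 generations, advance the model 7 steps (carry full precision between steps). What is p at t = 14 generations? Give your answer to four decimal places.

Update rule: p ← p + [c·p·(1−p) − e·p]·Δt with Δt = 2.
  1  |  dp/dt·Δt = -0.031752  |  p_1 = 0.227248
  2  |  dp/dt·Δt = -0.021770  |  p_2 = 0.205478
  3  |  dp/dt·Δt = -0.015909  |  p_3 = 0.189569
  4  |  dp/dt·Δt = -0.012132  |  p_4 = 0.177437
  5  |  dp/dt·Δt = -0.009539  |  p_5 = 0.167899
  6  |  dp/dt·Δt = -0.007674  |  p_6 = 0.160225
  7  |  dp/dt·Δt = -0.006286  |  p_7 = 0.153939

0.1539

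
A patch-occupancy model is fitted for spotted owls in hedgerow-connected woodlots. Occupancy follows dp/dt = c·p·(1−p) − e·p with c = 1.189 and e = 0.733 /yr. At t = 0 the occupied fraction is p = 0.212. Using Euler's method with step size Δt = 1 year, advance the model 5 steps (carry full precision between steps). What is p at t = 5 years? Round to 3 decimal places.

Update rule: p ← p + [c·p·(1−p) − e·p]·Δt with Δt = 1.
p: 0.21200 → 0.25523  (Δp = +0.04323)
p: 0.25523 → 0.29416  (Δp = +0.03893)
p: 0.29416 → 0.32542  (Δp = +0.03125)
p: 0.32542 → 0.34790  (Δp = +0.02248)
p: 0.34790 → 0.36263  (Δp = +0.01473)

0.363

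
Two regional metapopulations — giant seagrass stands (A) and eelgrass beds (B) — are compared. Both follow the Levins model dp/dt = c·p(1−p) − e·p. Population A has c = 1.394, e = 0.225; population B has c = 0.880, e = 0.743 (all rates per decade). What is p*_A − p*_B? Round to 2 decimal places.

A: p*_A = 1 − 0.225/1.394 = 0.8386.
B: p*_B = 1 − 0.743/0.880 = 0.1557.
p*_A − p*_B = 0.8386 − 0.1557 = 0.6829.

0.68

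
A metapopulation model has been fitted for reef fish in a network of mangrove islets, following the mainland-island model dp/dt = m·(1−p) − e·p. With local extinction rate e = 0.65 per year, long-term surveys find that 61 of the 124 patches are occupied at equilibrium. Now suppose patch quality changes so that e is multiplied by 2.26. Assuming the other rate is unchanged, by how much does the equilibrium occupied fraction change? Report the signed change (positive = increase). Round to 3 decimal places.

-0.192

Observed p* = 61/124 = 0.49194.
Balance m(1−p*) = e·p* gives m = e·p*/(1−p*) = 0.65×0.49194/0.50806 = 0.62938.
New p* = m/(m+e) = 0.62938/(0.62938+1.46900) = 0.29994.
Δp* = 0.29994 − 0.49194 = -0.19200.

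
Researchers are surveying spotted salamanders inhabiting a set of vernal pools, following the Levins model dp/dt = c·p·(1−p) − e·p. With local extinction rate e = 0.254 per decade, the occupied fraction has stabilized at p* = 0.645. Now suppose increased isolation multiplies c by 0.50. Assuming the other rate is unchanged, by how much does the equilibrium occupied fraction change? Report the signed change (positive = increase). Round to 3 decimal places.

Balance c(1−p*) = e gives c = e/(1 − 0.64500) = 0.254/0.35500 = 0.71549.
New p* = 1 − e/c = 1 − 0.25400/0.35774 = 0.28999.
Δp* = 0.28999 − 0.64500 = -0.35501.

-0.355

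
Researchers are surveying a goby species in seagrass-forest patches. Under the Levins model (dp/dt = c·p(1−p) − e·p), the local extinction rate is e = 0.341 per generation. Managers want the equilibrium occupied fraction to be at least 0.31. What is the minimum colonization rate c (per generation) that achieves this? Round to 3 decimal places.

p* = 1 − e/c ≥ 0.31 requires e/c ≤ 0.6900, i.e. c ≥ e/0.6900.
c_min = 0.341/0.6900 = 0.4942.

0.494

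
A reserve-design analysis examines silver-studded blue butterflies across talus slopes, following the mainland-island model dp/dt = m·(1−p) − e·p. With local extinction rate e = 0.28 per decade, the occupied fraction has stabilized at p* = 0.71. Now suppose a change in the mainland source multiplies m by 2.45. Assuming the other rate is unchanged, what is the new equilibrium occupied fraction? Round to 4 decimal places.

0.8571

Balance m(1−p*) = e·p* gives m = e·p*/(1−p*) = 0.28×0.71000/0.29000 = 0.68552.
New p* = m/(m+e) = 1.67952/(1.67952+0.28000) = 0.85711.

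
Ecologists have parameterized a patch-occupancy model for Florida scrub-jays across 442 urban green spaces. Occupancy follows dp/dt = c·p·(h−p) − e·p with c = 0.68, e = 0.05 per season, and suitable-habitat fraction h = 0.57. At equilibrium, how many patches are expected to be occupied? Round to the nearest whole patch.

219

p* = h − e/c = 0.57 − 0.0735 = 0.4965.
Expected occupied patches = N × p* = 442 × 0.4965 = 219.44 ≈ 219.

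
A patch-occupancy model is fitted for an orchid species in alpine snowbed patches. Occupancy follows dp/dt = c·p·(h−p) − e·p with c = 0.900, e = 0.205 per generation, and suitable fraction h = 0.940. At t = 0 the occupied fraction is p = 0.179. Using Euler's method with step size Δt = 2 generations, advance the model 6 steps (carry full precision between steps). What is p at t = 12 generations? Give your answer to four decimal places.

Update rule: p ← p + [c·p·(h−p) − e·p]·Δt with Δt = 2.
step 1: Δp = +0.17180, p = 0.35080
step 2: Δp = +0.22822, p = 0.57902
step 3: Δp = +0.13883, p = 0.71785
step 4: Δp = -0.00727, p = 0.71058
step 5: Δp = +0.00210, p = 0.71268
step 6: Δp = -0.00059, p = 0.71209

0.7121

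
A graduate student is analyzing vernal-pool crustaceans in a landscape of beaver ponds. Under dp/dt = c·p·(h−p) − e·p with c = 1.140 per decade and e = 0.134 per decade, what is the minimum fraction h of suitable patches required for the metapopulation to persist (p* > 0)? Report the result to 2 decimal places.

0.12

p* = h − e/c is positive only when h > e/c.
h_min = e/c = 0.134/1.140 = 0.1175.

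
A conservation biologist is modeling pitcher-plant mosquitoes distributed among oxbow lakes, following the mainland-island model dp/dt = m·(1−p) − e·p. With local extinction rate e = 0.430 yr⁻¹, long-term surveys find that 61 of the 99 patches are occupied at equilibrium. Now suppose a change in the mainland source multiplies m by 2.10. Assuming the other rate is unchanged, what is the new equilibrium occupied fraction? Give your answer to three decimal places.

Observed p* = 61/99 = 0.61616.
Balance m(1−p*) = e·p* gives m = e·p*/(1−p*) = 0.430×0.61616/0.38384 = 0.69026.
New p* = m/(m+e) = 1.44955/(1.44955+0.43000) = 0.77122.

0.771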